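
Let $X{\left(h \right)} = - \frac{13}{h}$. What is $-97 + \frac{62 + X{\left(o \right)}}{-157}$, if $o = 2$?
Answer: $- \frac{30569}{314} \approx -97.354$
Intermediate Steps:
$-97 + \frac{62 + X{\left(o \right)}}{-157} = -97 + \frac{62 - \frac{13}{2}}{-157} = -97 + \left(62 - \frac{13}{2}\right) \left(- \frac{1}{157}\right) = -97 + \frac{111}{2} \left(- \frac{1}{157}\right) = -97 - \frac{111}{314} = - \frac{30569}{314}$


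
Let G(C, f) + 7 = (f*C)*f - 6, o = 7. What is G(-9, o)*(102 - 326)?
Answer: 101696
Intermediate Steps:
G(C, f) = -13 + C*f² (G(C, f) = -7 + ((f*C)*f - 6) = -7 + ((C*f)*f - 6) = -7 + (C*f² - 6) = -7 + (-6 + C*f²) = -13 + C*f²)
G(-9, o)*(102 - 326) = (-13 - 9*7²)*(102 - 326) = (-13 - 9*49)*(-224) = (-13 - 441)*(-224) = -454*(-224) = 101696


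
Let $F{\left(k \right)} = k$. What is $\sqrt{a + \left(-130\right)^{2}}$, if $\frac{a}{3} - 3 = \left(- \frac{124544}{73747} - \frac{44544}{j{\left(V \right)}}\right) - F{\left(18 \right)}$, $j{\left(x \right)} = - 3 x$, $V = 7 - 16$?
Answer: $\frac{\sqrt{582505584432423}}{221241} \approx 109.09$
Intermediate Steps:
$V = -9$ ($V = 7 - 16 = -9$)
$a = - \frac{1106072197}{221241}$ ($a = 9 + 3 \left(\left(- \frac{124544}{73747} - \frac{44544}{\left(-3\right) \left(-9\right)}\right) - 18\right) = 9 + 3 \left(\left(\left(-124544\right) \frac{1}{73747} - \frac{44544}{27}\right) - 18\right) = 9 + 3 \left(\left(- \frac{124544}{73747} - \frac{14848}{9}\right) - 18\right) = 9 + 3 \left(- \frac{1096116352}{663723} - 18\right) = 9 + 3 \left(- \frac{1108063366}{663723}\right) = 9 - \frac{1108063366}{221241} = - \frac{1106072197}{221241} \approx -4999.4$)
$\sqrt{a + \left(-130\right)^{2}} = \sqrt{- \frac{1106072197}{221241} + \left(-130\right)^{2}} = \sqrt{- \frac{1106072197}{221241} + 16900} = \sqrt{\frac{2632900703}{221241}} = \frac{\sqrt{582505584432423}}{221241}$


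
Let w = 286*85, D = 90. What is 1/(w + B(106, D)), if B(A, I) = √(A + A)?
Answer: 12155/295487944 - √53/295487944 ≈ 4.1111e-5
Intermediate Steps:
B(A, I) = √2*√A (B(A, I) = √(2*A) = √2*√A)
w = 24310
1/(w + B(106, D)) = 1/(24310 + √2*√106) = 1/(24310 + 2*√53)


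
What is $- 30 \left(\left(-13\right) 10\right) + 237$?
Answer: $4137$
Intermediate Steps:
$- 30 \left(\left(-13\right) 10\right) + 237 = \left(-30\right) \left(-130\right) + 237 = 3900 + 237 = 4137$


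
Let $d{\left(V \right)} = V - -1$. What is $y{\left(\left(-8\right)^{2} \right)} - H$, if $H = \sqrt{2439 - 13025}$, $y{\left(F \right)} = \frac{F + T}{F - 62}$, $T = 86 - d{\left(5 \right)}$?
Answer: $72 - i \sqrt{10586} \approx 72.0 - 102.89 i$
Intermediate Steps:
$d{\left(V \right)} = 1 + V$ ($d{\left(V \right)} = V + 1 = 1 + V$)
$T = 80$ ($T = 86 - \left(1 + 5\right) = 86 - 6 = 80$)
$y{\left(F \right)} = \frac{80 + F}{-62 + F}$ ($y{\left(F \right)} = \frac{F + 80}{F - 62} = \frac{80 + F}{-62 + F}$)
$H = i \sqrt{10586}$ ($H = \sqrt{-10586} = i \sqrt{10586} \approx 102.89 i$)
$y{\left(\left(-8\right)^{2} \right)} - H = \frac{80 + \left(-8\right)^{2}}{-62 + \left(-8\right)^{2}} - i \sqrt{10586} = \frac{80 + 64}{-62 + 64} - i \sqrt{10586} = \frac{1}{2} \cdot 144 - i \sqrt{10586} = 72 - i \sqrt{10586}$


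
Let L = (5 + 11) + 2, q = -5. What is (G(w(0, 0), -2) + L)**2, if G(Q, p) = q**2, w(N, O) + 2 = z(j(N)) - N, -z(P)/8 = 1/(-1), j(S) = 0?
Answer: 1849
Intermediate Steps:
z(P) = 8 (z(P) = -8/(-1) = -8*(-1) = 8)
w(N, O) = 6 - N (w(N, O) = -2 + (8 - N) = 6 - N)
L = 18 (L = 16 + 2 = 18)
G(Q, p) = 25 (G(Q, p) = (-5)**2 = 25)
(G(w(0, 0), -2) + L)**2 = (25 + 18)**2 = 43**2 = 1849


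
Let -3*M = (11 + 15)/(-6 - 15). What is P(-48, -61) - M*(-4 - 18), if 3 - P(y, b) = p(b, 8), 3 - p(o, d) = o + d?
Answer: -2767/63 ≈ -43.921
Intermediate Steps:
M = 26/63 (M = -(11 + 15)/(3*(-6 - 15)) = -26/(3*(-21)) = -26*(-1)/(3*21) = -⅓*(-26/21) = 26/63 ≈ 0.41270)
p(o, d) = 3 - d - o (p(o, d) = 3 - (o + d) = 3 - (d + o) = 3 + (-d - o) = 3 - d - o)
P(y, b) = 8 + b (P(y, b) = 3 - (3 - 1*8 - b) = 3 - (3 - 8 - b) = 3 - (-5 - b) = 3 + (5 + b) = 8 + b)
P(-48, -61) - M*(-4 - 18) = (8 - 61) - 26*(-4 - 18)/63 = -53 - 26*(-22)/63 = -53 - 1*(-572/63) = -53 + 572/63 = -2767/63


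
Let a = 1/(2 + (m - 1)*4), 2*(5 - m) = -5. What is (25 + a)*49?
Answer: 4907/4 ≈ 1226.8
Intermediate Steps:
m = 15/2 (m = 5 - ½*(-5) = 5 + 5/2 = 15/2 ≈ 7.5000)
a = 1/28 (a = 1/(2 + (15/2 - 1)*4) = 1/(2 + (13/2)*4) = 1/(2 + 26) = 1/28 ≈ 0.035714)
(25 + a)*49 = (25 + 1/28)*49 = (701/28)*49 = 4907/4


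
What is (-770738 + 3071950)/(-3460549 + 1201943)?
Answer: -1150606/1129303 ≈ -1.0189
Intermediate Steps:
(-770738 + 3071950)/(-3460549 + 1201943) = 2301212/(-2258606) = 2301212*(-1/2258606) = -1150606/1129303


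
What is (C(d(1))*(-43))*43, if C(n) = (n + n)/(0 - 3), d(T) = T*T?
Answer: 3698/3 ≈ 1232.7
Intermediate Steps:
d(T) = T²
C(n) = -2*n/3 (C(n) = (2*n)/(-3) = (2*n)*(-⅓) = -2*n/3)
(C(d(1))*(-43))*43 = (-⅔*1²*(-43))*43 = (-⅔*1*(-43))*43 = -⅔*(-43)*43 = (86/3)*43 = 3698/3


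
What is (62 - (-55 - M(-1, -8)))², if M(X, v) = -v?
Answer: 15625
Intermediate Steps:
(62 - (-55 - M(-1, -8)))² = (62 - (-55 - (-1)*(-8)))² = (62 - (-55 - 1*8))² = (62 - (-55 - 8))² = (62 - 1*(-63))² = (62 + 63)² = 125² = 15625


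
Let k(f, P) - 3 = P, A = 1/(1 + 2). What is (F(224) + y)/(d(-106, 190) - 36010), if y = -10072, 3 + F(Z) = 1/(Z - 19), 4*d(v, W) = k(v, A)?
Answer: 12392244/44291275 ≈ 0.27979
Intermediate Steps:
A = ⅓ (A = 1/3 = ⅓ ≈ 0.33333)
k(f, P) = 3 + P
d(v, W) = ⅚ (d(v, W) = (3 + ⅓)/4 = (¼)*(10/3) = ⅚)
F(Z) = -3 + 1/(-19 + Z) (F(Z) = -3 + 1/(Z - 19) = -3 + 1/(-19 + Z))
(F(224) + y)/(d(-106, 190) - 36010) = ((58 - 3*224)/(-19 + 224) - 10072)/(⅚ - 36010) = ((58 - 672)/205 - 10072)/(-216055/6) = ((1/205)*(-614) - 10072)*(-6/216055) = (-614/205 - 10072)*(-6/216055) = -2065374/205*(-6/216055) = 12392244/44291275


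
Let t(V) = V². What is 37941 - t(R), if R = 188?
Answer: 2597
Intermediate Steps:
37941 - t(R) = 37941 - 1*188² = 37941 - 1*35344 = 37941 - 35344 = 2597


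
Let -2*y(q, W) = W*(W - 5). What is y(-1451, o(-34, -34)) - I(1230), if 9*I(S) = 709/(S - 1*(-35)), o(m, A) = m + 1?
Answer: -7139104/11385 ≈ -627.06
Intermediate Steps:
o(m, A) = 1 + m
y(q, W) = -W*(-5 + W)/2 (y(q, W) = -W*(W - 5)/2 = -W*(-5 + W)/2)
I(S) = 709/(9*(35 + S)) (I(S) = (709/(S - 1*(-35)))/9 = (709/(S + 35))/9 = (709/(35 + S))/9 = 709/(9*(35 + S)))
y(-1451, o(-34, -34)) - I(1230) = (1 - 34)*(5 - (1 - 34))/2 - 709/(9*(35 + 1230)) = (½)*(-33)*(5 - 1*(-33)) - 709/(9*1265) = (½)*(-33)*(5 + 33) - 709/(9*1265) = (½)*(-33)*38 - 1*709/11385 = -627 - 709/11385 = -7139104/11385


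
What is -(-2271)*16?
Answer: 36336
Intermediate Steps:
-(-2271)*16 = -1*(-36336) = 36336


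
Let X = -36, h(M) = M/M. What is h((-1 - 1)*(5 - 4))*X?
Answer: -36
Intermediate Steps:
h(M) = 1
h((-1 - 1)*(5 - 4))*X = 1*(-36) = -36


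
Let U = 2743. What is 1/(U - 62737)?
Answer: -1/59994 ≈ -1.6668e-5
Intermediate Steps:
1/(U - 62737) = 1/(2743 - 62737) = 1/(-59994) = -1/59994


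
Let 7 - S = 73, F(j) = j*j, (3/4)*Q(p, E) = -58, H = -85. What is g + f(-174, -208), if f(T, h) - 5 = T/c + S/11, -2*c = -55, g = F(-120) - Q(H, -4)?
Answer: 2387551/165 ≈ 14470.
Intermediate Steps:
Q(p, E) = -232/3 (Q(p, E) = (4/3)*(-58) = -232/3)
F(j) = j²
S = -66 (S = 7 - 1*73 = 7 - 73 = -66)
g = 43432/3 (g = (-120)² - 1*(-232/3) = 14400 + 232/3 = 43432/3 ≈ 14477.)
c = 55/2 (c = -½*(-55) = 55/2 ≈ 27.500)
f(T, h) = -1 + 2*T/55 (f(T, h) = 5 + (T/(55/2) - 66/11) = 5 + (T*(2/55) - 66*1/11) = 5 + (2*T/55 - 6) = 5 + (-6 + 2*T/55) = -1 + 2*T/55)
g + f(-174, -208) = 43432/3 + (-1 + (2/55)*(-174)) = 43432/3 + (-1 - 348/55) = 43432/3 - 403/55 = 2387551/165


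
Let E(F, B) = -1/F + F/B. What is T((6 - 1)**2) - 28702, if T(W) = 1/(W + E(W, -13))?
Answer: -214891549/7487 ≈ -28702.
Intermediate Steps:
T(W) = 1/(-1/W + 12*W/13) (T(W) = 1/(W + (-1/W + W/(-13))) = 1/(W + (-1/W + W*(-1/13))) = 1/(W + (-1/W - W/13)) = 1/(-1/W + 12*W/13))
T((6 - 1)**2) - 28702 = 13*(6 - 1)**2/(-13 + 12*((6 - 1)**2)**2) - 28702 = 13*5**2/(-13 + 12*(5**2)**2) - 28702 = 13*25/(-13 + 12*25**2) - 28702 = 13*25/(-13 + 12*625) - 28702 = 13*25/(-13 + 7500) - 28702 = 13*25/7487 - 28702 = 13*25*(1/7487) - 28702 = 325/7487 - 28702 = -214891549/7487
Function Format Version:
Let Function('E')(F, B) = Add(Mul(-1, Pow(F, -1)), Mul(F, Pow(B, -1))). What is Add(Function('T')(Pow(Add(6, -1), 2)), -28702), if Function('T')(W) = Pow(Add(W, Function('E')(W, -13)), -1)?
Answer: Rational(-214891549, 7487) ≈ -28702.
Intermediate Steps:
Function('T')(W) = Pow(Add(Mul(-1, Pow(W, -1)), Mul(Rational(12, 13), W)), -1) (Function('T')(W) = Pow(Add(W, Add(Mul(-1, Pow(W, -1)), Mul(W, Pow(-13, -1)))), -1) = Pow(Add(W, Add(Mul(-1, Pow(W, -1)), Mul(W, Rational(-1, 13)))), -1) = Pow(Add(W, Add(Mul(-1, Pow(W, -1)), Mul(Rational(-1, 13), W))), -1) = Pow(Add(Mul(-1, Pow(W, -1)), Mul(Rational(12, 13), W)), -1))
Add(Function('T')(Pow(Add(6, -1), 2)), -28702) = Add(Mul(13, Pow(Add(6, -1), 2), Pow(Add(-13, Mul(12, Pow(Pow(Add(6, -1), 2), 2))), -1)), -28702) = Add(Mul(13, Pow(5, 2), Pow(Add(-13, Mul(12, Pow(Pow(5, 2), 2))), -1)), -28702) = Add(Mul(13, 25, Pow(Add(-13, Mul(12, Pow(25, 2))), -1)), -28702) = Add(Mul(13, 25, Pow(Add(-13, Mul(12, 625)), -1)), -28702) = Add(Mul(13, 25, Pow(Add(-13, 7500), -1)), -28702) = Add(Mul(13, 25, Pow(7487, -1)), -28702) = Add(Mul(13, 25, Rational(1, 7487)), -28702) = Add(Rational(325, 7487), -28702) = Rational(-214891549, 7487)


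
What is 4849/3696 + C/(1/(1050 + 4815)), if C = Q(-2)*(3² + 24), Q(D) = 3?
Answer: 2146031809/3696 ≈ 5.8064e+5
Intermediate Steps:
C = 99 (C = 3*(3² + 24) = 3*(9 + 24) = 3*33 = 99)
4849/3696 + C/(1/(1050 + 4815)) = 4849/3696 + 99/(1/(1050 + 4815)) = 4849*(1/3696) + 99/(1/5865) = 4849/3696 + 99/(1/5865) = 4849/3696 + 99*5865 = 4849/3696 + 580635 = 2146031809/3696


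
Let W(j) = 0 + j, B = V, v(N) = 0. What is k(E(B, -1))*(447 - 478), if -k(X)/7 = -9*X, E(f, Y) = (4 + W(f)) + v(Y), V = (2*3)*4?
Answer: -54684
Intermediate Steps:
V = 24 (V = 6*4 = 24)
B = 24
W(j) = j
E(f, Y) = 4 + f (E(f, Y) = (4 + f) + 0 = 4 + f)
k(X) = 63*X (k(X) = -(-63)*X = 63*X)
k(E(B, -1))*(447 - 478) = (63*(4 + 24))*(447 - 478) = (63*28)*(-31) = 1764*(-31) = -54684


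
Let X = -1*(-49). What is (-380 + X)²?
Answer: 109561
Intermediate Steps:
X = 49
(-380 + X)² = (-380 + 49)² = (-331)² = 109561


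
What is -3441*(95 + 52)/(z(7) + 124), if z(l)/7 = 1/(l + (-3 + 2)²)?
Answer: -12152/3 ≈ -4050.7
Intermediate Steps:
z(l) = 7/(1 + l) (z(l) = 7/(l + (-3 + 2)²) = 7/(l + (-1)²) = 7/(l + 1) = 7/(1 + l))
-3441*(95 + 52)/(z(7) + 124) = -3441*(95 + 52)/(7/(1 + 7) + 124) = -505827/(7/8 + 124) = -505827/999/8 = -505827*8/999 = -3441*392/333 = -12152/3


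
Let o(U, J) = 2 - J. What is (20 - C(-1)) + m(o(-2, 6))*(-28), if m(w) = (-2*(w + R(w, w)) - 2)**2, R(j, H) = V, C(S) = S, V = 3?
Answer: 21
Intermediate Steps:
R(j, H) = 3
m(w) = (-8 - 2*w)**2 (m(w) = (-2*(w + 3) - 2)**2 = (-2*(3 + w) - 2)**2 = ((-6 - 2*w) - 2)**2 = (-8 - 2*w)**2)
(20 - C(-1)) + m(o(-2, 6))*(-28) = (20 - 1*(-1)) + (4*(4 + (2 - 1*6))**2)*(-28) = (20 + 1) + (4*(4 + (2 - 6))**2)*(-28) = 21 + (4*(4 - 4)**2)*(-28) = 21 + (4*0**2)*(-28) = 21 + (4*0)*(-28) = 21 + 0*(-28) = 21 + 0 = 21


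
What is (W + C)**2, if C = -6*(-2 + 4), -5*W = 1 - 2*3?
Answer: 121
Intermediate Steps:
W = 1 (W = -(1 - 2*3)/5 = -(1 - 6)/5 = -1/5*(-5) = 1)
C = -12 (C = -6*2 = -12)
(W + C)**2 = (1 - 12)**2 = (-11)**2 = 121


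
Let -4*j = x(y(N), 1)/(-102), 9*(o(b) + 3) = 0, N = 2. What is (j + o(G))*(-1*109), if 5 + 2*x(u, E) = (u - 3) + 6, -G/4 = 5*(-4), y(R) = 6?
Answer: 66599/204 ≈ 326.47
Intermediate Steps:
G = 80 (G = -20*(-4) = -4*(-20) = 80)
x(u, E) = -1 + u/2 (x(u, E) = -5/2 + ((u - 3) + 6)/2 = -5/2 + ((-3 + u) + 6)/2 = -5/2 + (3 + u)/2 = -5/2 + (3/2 + u/2) = -1 + u/2)
o(b) = -3 (o(b) = -3 + (⅑)*0 = -3 + 0 = -3)
j = 1/204 (j = -(-1 + (½)*6)/(4*(-102)) = -(-1 + 3)*(-1)/(4*102) = -(-1)/(2*102) = -¼*(-1/51) = 1/204 ≈ 0.0049020)
(j + o(G))*(-1*109) = (1/204 - 3)*(-1*109) = -611/204*(-109) = 66599/204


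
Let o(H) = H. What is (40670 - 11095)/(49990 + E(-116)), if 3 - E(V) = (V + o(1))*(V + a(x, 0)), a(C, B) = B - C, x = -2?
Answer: 4225/5269 ≈ 0.80186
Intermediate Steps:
E(V) = 3 - (1 + V)*(2 + V) (E(V) = 3 - (V + 1)*(V + (0 - 1*(-2))) = 3 - (1 + V)*(V + (0 + 2)) = 3 - (1 + V)*(V + 2) = 3 - (1 + V)*(2 + V))
(40670 - 11095)/(49990 + E(-116)) = (40670 - 11095)/(49990 + (1 - 1*(-116)² - 3*(-116))) = 29575/(49990 + (1 - 1*13456 + 348)) = 29575/(49990 + (1 - 13456 + 348)) = 29575/(49990 - 13107) = 29575/36883 = 29575*(1/36883) = 4225/5269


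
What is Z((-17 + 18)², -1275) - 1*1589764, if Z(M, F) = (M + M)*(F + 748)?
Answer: -1590818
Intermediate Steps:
Z(M, F) = 2*M*(748 + F) (Z(M, F) = (2*M)*(748 + F) = 2*M*(748 + F))
Z((-17 + 18)², -1275) - 1*1589764 = 2*(-17 + 18)²*(748 - 1275) - 1*1589764 = 2*1²*(-527) - 1589764 = 2*1*(-527) - 1589764 = -1054 - 1589764 = -1590818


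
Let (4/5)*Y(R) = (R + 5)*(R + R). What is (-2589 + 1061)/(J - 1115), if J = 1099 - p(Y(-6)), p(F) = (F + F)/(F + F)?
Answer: 1528/17 ≈ 89.882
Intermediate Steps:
Y(R) = 5*R*(5 + R)/2 (Y(R) = 5*((R + 5)*(R + R))/4 = 5*((5 + R)*(2*R))/4 = 5*(2*R*(5 + R))/4 = 5*R*(5 + R)/2)
p(F) = 1 (p(F) = (2*F)/((2*F)) = (2*F)*(1/(2*F)) = 1)
J = 1098 (J = 1099 - 1*1 = 1099 - 1 = 1098)
(-2589 + 1061)/(J - 1115) = (-2589 + 1061)/(1098 - 1115) = -1528/(-17) = -1528*(-1/17) = 1528/17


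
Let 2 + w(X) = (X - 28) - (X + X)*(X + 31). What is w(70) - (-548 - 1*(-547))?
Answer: -14099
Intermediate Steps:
w(X) = -30 + X - 2*X*(31 + X) (w(X) = -2 + ((X - 28) - (X + X)*(X + 31)) = -2 + ((-28 + X) - 2*X*(31 + X)) = -2 + (-28 + X - 2*X*(31 + X)) = -30 + X - 2*X*(31 + X))
w(70) - (-548 - 1*(-547)) = (-30 - 61*70 - 2*70**2) - (-548 - 1*(-547)) = (-30 - 4270 - 2*4900) - (-548 + 547) = (-30 - 4270 - 9800) - 1*(-1) = -14100 + 1 = -14099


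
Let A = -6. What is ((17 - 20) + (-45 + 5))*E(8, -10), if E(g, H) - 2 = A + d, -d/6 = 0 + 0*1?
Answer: 172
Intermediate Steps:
d = 0 (d = -6*(0 + 0*1) = -6*(0 + 0) = -6*0 = 0)
E(g, H) = -4 (E(g, H) = 2 + (-6 + 0) = 2 - 6 = -4)
((17 - 20) + (-45 + 5))*E(8, -10) = ((17 - 20) + (-45 + 5))*(-4) = (-3 - 40)*(-4) = -43*(-4) = 172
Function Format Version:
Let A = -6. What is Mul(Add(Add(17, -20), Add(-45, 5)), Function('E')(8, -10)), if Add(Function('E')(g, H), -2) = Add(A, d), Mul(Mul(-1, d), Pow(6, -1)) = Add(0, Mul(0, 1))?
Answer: 172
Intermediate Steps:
d = 0 (d = Mul(-6, Add(0, Mul(0, 1))) = Mul(-6, Add(0, 0)) = Mul(-6, 0) = 0)
Function('E')(g, H) = -4 (Function('E')(g, H) = Add(2, Add(-6, 0)) = Add(2, -6) = -4)
Mul(Add(Add(17, -20), Add(-45, 5)), Function('E')(8, -10)) = Mul(Add(Add(17, -20), Add(-45, 5)), -4) = Mul(Add(-3, -40), -4) = Mul(-43, -4) = 172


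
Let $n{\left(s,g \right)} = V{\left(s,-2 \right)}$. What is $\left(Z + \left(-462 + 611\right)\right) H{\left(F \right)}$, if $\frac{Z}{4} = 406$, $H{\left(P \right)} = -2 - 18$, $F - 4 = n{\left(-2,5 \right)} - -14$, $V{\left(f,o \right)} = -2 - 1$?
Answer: $-35460$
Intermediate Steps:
$V{\left(f,o \right)} = -3$ ($V{\left(f,o \right)} = -2 - 1 = -3$)
$n{\left(s,g \right)} = -3$
$F = 15$ ($F = 4 - -11 = 4 + \left(-3 + 14\right) = 4 + 11 = 15$)
$H{\left(P \right)} = -20$
$Z = 1624$ ($Z = 4 \cdot 406 = 1624$)
$\left(Z + \left(-462 + 611\right)\right) H{\left(F \right)} = \left(1624 + \left(-462 + 611\right)\right) \left(-20\right) = \left(1624 + 149\right) \left(-20\right) = 1773 \left(-20\right) = -35460$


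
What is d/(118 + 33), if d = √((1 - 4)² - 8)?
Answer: 1/151 ≈ 0.0066225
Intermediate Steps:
d = 1 (d = √((-3)² - 8) = √(9 - 8) = √1 = 1)
d/(118 + 33) = 1/(118 + 33) = 1/151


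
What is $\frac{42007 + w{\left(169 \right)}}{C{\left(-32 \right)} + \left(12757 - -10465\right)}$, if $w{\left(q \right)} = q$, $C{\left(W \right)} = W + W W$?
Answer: $\frac{21088}{12107} \approx 1.7418$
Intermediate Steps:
$C{\left(W \right)} = W + W^{2}$
$\frac{42007 + w{\left(169 \right)}}{C{\left(-32 \right)} + \left(12757 - -10465\right)} = \frac{42007 + 169}{- 32 \left(1 - 32\right) + \left(12757 - -10465\right)} = \frac{42176}{\left(-32\right) \left(-31\right) + \left(12757 + 10465\right)} = \frac{42176}{992 + 23222} = \frac{42176}{24214} = 42176 \cdot \frac{1}{24214} = \frac{21088}{12107}$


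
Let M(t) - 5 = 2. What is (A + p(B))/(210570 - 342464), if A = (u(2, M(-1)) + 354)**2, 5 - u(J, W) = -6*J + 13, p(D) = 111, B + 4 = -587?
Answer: -18325/18842 ≈ -0.97256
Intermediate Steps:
B = -591 (B = -4 - 587 = -591)
M(t) = 7 (M(t) = 5 + 2 = 7)
u(J, W) = -8 + 6*J (u(J, W) = 5 - (-6*J + 13) = 5 - (13 - 6*J) = 5 + (-13 + 6*J) = -8 + 6*J)
A = 128164 (A = ((-8 + 6*2) + 354)**2 = ((-8 + 12) + 354)**2 = (4 + 354)**2 = 358**2 = 128164)
(A + p(B))/(210570 - 342464) = (128164 + 111)/(210570 - 342464) = 128275/(-131894) = 128275*(-1/131894) = -18325/18842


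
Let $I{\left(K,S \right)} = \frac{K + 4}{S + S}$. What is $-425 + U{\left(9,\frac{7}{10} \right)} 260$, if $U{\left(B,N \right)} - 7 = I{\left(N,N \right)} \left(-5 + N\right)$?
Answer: $- \frac{16508}{7} \approx -2358.3$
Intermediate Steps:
$I{\left(K,S \right)} = \frac{4 + K}{2 S}$
$U{\left(B,N \right)} = 7 + \frac{\left(-5 + N\right) \left(4 + N\right)}{2 N}$ ($U{\left(B,N \right)} = 7 + \frac{4 + N}{2 N} \left(-5 + N\right) = 7 + \frac{\left(-5 + N\right) \left(4 + N\right)}{2 N}$)
$-425 + U{\left(9,\frac{7}{10} \right)} 260 = -425 + \left(\frac{13}{2} + \frac{7 \cdot \frac{1}{10}}{2} - \frac{10}{7 \cdot \frac{1}{10}}\right) 260 = -425 + \left(\frac{13}{2} + \frac{1}{2} \cdot \frac{7}{10} - \frac{10}{\frac{7}{10}}\right) 260 = -425 + \left(\frac{13}{2} + \frac{7}{20} - \frac{100}{7}\right) 260 = -425 - \frac{13533}{7} = - \frac{16508}{7}$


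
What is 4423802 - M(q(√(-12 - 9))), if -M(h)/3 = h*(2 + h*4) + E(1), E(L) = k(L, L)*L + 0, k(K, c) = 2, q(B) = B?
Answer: 4423556 + 6*I*√21 ≈ 4.4236e+6 + 27.495*I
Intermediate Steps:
E(L) = 2*L (E(L) = 2*L + 0 = 2*L)
M(h) = -6 - 3*h*(2 + 4*h) (M(h) = -3*(h*(2 + h*4) + 2*1) = -3*(h*(2 + 4*h) + 2) = -3*(2 + h*(2 + 4*h)) = -6 - 3*h*(2 + 4*h))
4423802 - M(q(√(-12 - 9))) = 4423802 - (-6 - 12*(√(-12 - 9))² - 6*√(-12 - 9)) = 4423802 - (-6 - 12*(√(-21))² - 6*I*√21) = 4423802 - (-6 - 12*(I*√21)² - 6*I*√21) = 4423802 - (-6 - 12*(-21) - 6*I*√21) = 4423802 - (-6 + 252 - 6*I*√21) = 4423802 - (246 - 6*I*√21) = 4423802 + (-246 + 6*I*√21) = 4423556 + 6*I*√21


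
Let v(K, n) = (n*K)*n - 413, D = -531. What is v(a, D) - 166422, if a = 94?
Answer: 26337499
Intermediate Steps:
v(K, n) = -413 + K*n**2 (v(K, n) = (K*n)*n - 413 = K*n**2 - 413 = -413 + K*n**2)
v(a, D) - 166422 = (-413 + 94*(-531)**2) - 166422 = (-413 + 94*281961) - 166422 = (-413 + 26504334) - 166422 = 26503921 - 166422 = 26337499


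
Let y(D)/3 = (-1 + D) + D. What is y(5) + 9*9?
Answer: 108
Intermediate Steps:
y(D) = -3 + 6*D (y(D) = 3*((-1 + D) + D) = 3*(-1 + 2*D) = -3 + 6*D)
y(5) + 9*9 = (-3 + 6*5) + 9*9 = (-3 + 30) + 81 = 27 + 81 = 108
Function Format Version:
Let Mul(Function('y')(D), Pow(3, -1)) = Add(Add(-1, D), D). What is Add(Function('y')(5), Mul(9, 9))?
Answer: 108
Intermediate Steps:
Function('y')(D) = Add(-3, Mul(6, D)) (Function('y')(D) = Mul(3, Add(Add(-1, D), D)) = Mul(3, Add(-1, Mul(2, D))) = Add(-3, Mul(6, D)))
Add(Function('y')(5), Mul(9, 9)) = Add(Add(-3, Mul(6, 5)), Mul(9, 9)) = Add(Add(-3, 30), 81) = Add(27, 81) = 108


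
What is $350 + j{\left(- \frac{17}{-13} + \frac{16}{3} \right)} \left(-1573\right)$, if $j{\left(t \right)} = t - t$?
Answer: $350$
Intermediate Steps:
$j{\left(t \right)} = 0$
$350 + j{\left(- \frac{17}{-13} + \frac{16}{3} \right)} \left(-1573\right) = 350 + 0 \left(-1573\right) = 350 + 0 = 350$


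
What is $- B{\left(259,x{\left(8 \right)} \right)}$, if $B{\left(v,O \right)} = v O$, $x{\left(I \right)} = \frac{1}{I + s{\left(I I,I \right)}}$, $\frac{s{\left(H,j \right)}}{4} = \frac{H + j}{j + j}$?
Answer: $- \frac{259}{26} \approx -9.9615$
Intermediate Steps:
$s{\left(H,j \right)} = \frac{2 \left(H + j\right)}{j}$ ($s{\left(H,j \right)} = 4 \frac{H + j}{j + j} = 4 \frac{H + j}{2 j} = \frac{2 \left(H + j\right)}{j}$)
$x{\left(I \right)} = \frac{1}{2 + 3 I}$ ($x{\left(I \right)} = \frac{1}{I + \left(2 + \frac{2 I I}{I}\right)} = \frac{1}{I + \left(2 + \frac{2 I^{2}}{I}\right)} = \frac{1}{I + \left(2 + 2 I\right)} = \frac{1}{2 + 3 I}$)
$B{\left(v,O \right)} = O v$
$- B{\left(259,x{\left(8 \right)} \right)} = - \frac{259}{2 + 3 \cdot 8} = - \frac{259}{2 + 24} = - \frac{259}{26}$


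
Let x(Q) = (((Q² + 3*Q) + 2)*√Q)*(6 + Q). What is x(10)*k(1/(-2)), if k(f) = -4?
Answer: -8448*√10 ≈ -26715.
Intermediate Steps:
x(Q) = √Q*(6 + Q)*(2 + Q² + 3*Q) (x(Q) = ((2 + Q² + 3*Q)*√Q)*(6 + Q) = (√Q*(2 + Q² + 3*Q))*(6 + Q) = √Q*(6 + Q)*(2 + Q² + 3*Q))
x(10)*k(1/(-2)) = (√10*(12 + 10³ + 9*10² + 20*10))*(-4) = (√10*(12 + 1000 + 9*100 + 200))*(-4) = (√10*(12 + 1000 + 900 + 200))*(-4) = (√10*2112)*(-4) = (2112*√10)*(-4) = -8448*√10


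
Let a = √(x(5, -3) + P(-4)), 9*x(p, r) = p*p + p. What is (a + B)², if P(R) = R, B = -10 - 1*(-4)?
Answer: (18 - I*√6)²/9 ≈ 35.333 - 9.798*I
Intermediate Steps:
B = -6 (B = -10 + 4 = -6)
x(p, r) = p/9 + p²/9 (x(p, r) = (p*p + p)/9 = (p² + p)/9 = (p + p²)/9 = p/9 + p²/9)
a = I*√6/3 (a = √((⅑)*5*(1 + 5) - 4) = √((⅑)*5*6 - 4) = √(10/3 - 4) = √(-⅔) = I*√6/3 ≈ 0.8165*I)
(a + B)² = (I*√6/3 - 6)² = (-6 + I*√6/3)²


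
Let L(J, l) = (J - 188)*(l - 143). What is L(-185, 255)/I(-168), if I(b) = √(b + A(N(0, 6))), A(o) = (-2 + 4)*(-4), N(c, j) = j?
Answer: 10444*I*√11/11 ≈ 3149.0*I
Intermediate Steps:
L(J, l) = (-188 + J)*(-143 + l)
A(o) = -8 (A(o) = 2*(-4) = -8)
I(b) = √(-8 + b) (I(b) = √(b - 8) = √(-8 + b))
L(-185, 255)/I(-168) = (26884 - 188*255 - 143*(-185) - 185*255)/(√(-8 - 168)) = (26884 - 47940 + 26455 - 47175)/(√(-176)) = -41776*(-I*√11/44) = -(-10444)*I*√11/11 = 10444*I*√11/11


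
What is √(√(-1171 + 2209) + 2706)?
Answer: √(2706 + √1038) ≈ 52.328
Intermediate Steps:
√(√(-1171 + 2209) + 2706) = √(√1038 + 2706) = √(2706 + √1038)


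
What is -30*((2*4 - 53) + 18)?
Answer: 810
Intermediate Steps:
-30*((2*4 - 53) + 18) = -30*((8 - 53) + 18) = -30*(-45 + 18) = -30*(-27) = 810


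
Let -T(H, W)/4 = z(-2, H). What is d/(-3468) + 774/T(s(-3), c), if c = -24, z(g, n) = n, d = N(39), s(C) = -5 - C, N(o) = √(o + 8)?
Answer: 387/4 - √47/3468 ≈ 96.748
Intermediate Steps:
N(o) = √(8 + o)
d = √47 (d = √(8 + 39) = √47 ≈ 6.8557)
T(H, W) = -4*H
d/(-3468) + 774/T(s(-3), c) = √47/(-3468) + 774/((-4*(-5 - 1*(-3)))) = √47*(-1/3468) + 774/((-4*(-5 + 3))) = -√47/3468 + 774/((-4*(-2))) = -√47/3468 + 774/8 = -√47/3468 + 774*(⅛) = -√47/3468 + 387/4 = 387/4 - √47/3468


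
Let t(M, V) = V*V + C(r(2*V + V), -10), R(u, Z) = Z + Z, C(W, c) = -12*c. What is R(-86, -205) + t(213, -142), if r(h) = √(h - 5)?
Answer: 19874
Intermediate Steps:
r(h) = √(-5 + h)
R(u, Z) = 2*Z
t(M, V) = 120 + V² (t(M, V) = V*V - 12*(-10) = V² + 120 = 120 + V²)
R(-86, -205) + t(213, -142) = 2*(-205) + (120 + (-142)²) = -410 + (120 + 20164) = -410 + 20284 = 19874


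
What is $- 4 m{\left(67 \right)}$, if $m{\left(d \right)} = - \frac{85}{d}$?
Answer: $\frac{340}{67} \approx 5.0746$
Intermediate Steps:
$- 4 m{\left(67 \right)} = - 4 \left(- \frac{85}{67}\right) = - 4 \left(\left(-85\right) \frac{1}{67}\right) = \left(-4\right) \left(- \frac{85}{67}\right) = \frac{340}{67}$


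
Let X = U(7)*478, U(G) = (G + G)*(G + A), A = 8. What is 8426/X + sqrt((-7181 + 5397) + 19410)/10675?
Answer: 4213/50190 + sqrt(17626)/10675 ≈ 0.096378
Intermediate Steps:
U(G) = 2*G*(8 + G) (U(G) = (G + G)*(G + 8) = (2*G)*(8 + G) = 2*G*(8 + G))
X = 100380 (X = (2*7*(8 + 7))*478 = (2*7*15)*478 = 210*478 = 100380)
8426/X + sqrt((-7181 + 5397) + 19410)/10675 = 8426/100380 + sqrt((-7181 + 5397) + 19410)/10675 = 8426*(1/100380) + sqrt(-1784 + 19410)*(1/10675) = 4213/50190 + sqrt(17626)*(1/10675) = 4213/50190 + sqrt(17626)/10675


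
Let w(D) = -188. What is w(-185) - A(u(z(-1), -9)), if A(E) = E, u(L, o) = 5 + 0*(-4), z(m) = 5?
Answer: -193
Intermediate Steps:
u(L, o) = 5 (u(L, o) = 5 + 0 = 5)
w(-185) - A(u(z(-1), -9)) = -188 - 1*5 = -188 - 5 = -193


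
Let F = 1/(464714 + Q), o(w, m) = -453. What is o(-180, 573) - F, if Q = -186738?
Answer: -125923129/277976 ≈ -453.00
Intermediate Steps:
F = 1/277976 (F = 1/(464714 - 186738) = 1/277976 ≈ 3.5974e-6)
o(-180, 573) - F = -453 - 1*1/277976 = -453 - 1/277976 = -125923129/277976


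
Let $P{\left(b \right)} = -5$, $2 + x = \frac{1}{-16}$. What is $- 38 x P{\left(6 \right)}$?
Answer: $- \frac{3135}{8} \approx -391.88$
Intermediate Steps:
$x = - \frac{33}{16}$ ($x = -2 + \frac{1}{-16} = -2 - \frac{1}{16} = - \frac{33}{16} \approx -2.0625$)
$- 38 x P{\left(6 \right)} = \left(-38\right) \left(- \frac{33}{16}\right) \left(-5\right) = \frac{627}{8} \left(-5\right) = - \frac{3135}{8}$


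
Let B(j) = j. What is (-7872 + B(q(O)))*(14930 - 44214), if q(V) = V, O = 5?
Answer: 230377228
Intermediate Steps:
(-7872 + B(q(O)))*(14930 - 44214) = (-7872 + 5)*(14930 - 44214) = -7867*(-29284) = 230377228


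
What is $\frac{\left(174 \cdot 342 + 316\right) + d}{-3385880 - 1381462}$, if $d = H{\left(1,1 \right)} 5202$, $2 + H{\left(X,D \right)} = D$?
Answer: $- \frac{27311}{2383671} \approx -0.011458$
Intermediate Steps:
$H{\left(X,D \right)} = -2 + D$
$d = -5202$ ($d = \left(-2 + 1\right) 5202 = \left(-1\right) 5202 = -5202$)
$\frac{\left(174 \cdot 342 + 316\right) + d}{-3385880 - 1381462} = \frac{\left(174 \cdot 342 + 316\right) - 5202}{-3385880 - 1381462} = \frac{\left(59508 + 316\right) - 5202}{-4767342} = \left(59824 - 5202\right) \left(- \frac{1}{4767342}\right) = 54622 \left(- \frac{1}{4767342}\right) = - \frac{27311}{2383671}$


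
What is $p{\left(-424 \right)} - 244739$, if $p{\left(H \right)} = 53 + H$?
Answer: $-245110$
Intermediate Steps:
$p{\left(-424 \right)} - 244739 = \left(53 - 424\right) - 244739 = -371 - 244739 = -245110$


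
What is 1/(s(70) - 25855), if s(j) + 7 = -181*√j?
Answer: -12931/333274887 + 181*√70/666549774 ≈ -3.6528e-5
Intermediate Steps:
s(j) = -7 - 181*√j
1/(s(70) - 25855) = 1/((-7 - 181*√70) - 25855) = 1/(-25862 - 181*√70)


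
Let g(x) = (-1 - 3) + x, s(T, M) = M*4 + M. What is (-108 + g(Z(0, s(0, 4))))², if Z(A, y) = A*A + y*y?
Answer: 82944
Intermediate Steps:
s(T, M) = 5*M (s(T, M) = 4*M + M = 5*M)
Z(A, y) = A² + y²
g(x) = -4 + x
(-108 + g(Z(0, s(0, 4))))² = (-108 + (-4 + (0² + (5*4)²)))² = (-108 + (-4 + (0 + 20²)))² = (-108 + (-4 + (0 + 400)))² = (-108 + (-4 + 400))² = (-108 + 396)² = 288² = 82944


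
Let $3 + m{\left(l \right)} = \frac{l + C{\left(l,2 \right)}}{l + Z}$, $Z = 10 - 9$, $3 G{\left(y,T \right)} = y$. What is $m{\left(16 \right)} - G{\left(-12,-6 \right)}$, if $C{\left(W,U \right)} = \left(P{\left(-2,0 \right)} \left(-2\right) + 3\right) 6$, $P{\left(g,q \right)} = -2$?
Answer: $\frac{75}{17} \approx 4.4118$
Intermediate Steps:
$G{\left(y,T \right)} = \frac{y}{3}$
$Z = 1$ ($Z = 10 - 9 = 1$)
$C{\left(W,U \right)} = 42$ ($C{\left(W,U \right)} = \left(\left(-2\right) \left(-2\right) + 3\right) 6 = \left(4 + 3\right) 6 = 7 \cdot 6 = 42$)
$m{\left(l \right)} = -3 + \frac{42 + l}{1 + l}$ ($m{\left(l \right)} = -3 + \frac{l + 42}{l + 1} = -3 + \frac{42 + l}{1 + l}$)
$m{\left(16 \right)} - G{\left(-12,-6 \right)} = \frac{39 - 32}{1 + 16} - \frac{1}{3} \left(-12\right) = \frac{39 - 32}{17} - -4 = \frac{1}{17} \cdot 7 + 4 = \frac{7}{17} + 4 = \frac{75}{17}$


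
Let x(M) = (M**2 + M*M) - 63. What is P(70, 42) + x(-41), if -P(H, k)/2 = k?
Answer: 3215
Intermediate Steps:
P(H, k) = -2*k
x(M) = -63 + 2*M**2 (x(M) = (M**2 + M**2) - 63 = 2*M**2 - 63 = -63 + 2*M**2)
P(70, 42) + x(-41) = -2*42 + (-63 + 2*(-41)**2) = -84 + (-63 + 2*1681) = -84 + (-63 + 3362) = -84 + 3299 = 3215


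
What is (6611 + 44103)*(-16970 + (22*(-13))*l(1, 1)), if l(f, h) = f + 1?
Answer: -889624988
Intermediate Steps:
l(f, h) = 1 + f
(6611 + 44103)*(-16970 + (22*(-13))*l(1, 1)) = (6611 + 44103)*(-16970 + (22*(-13))*(1 + 1)) = 50714*(-16970 - 286*2) = 50714*(-16970 - 572) = 50714*(-17542) = -889624988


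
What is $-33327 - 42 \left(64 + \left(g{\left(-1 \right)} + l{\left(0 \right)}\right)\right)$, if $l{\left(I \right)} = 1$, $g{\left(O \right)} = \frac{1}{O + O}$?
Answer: $-36036$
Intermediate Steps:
$g{\left(O \right)} = \frac{1}{2 O}$
$-33327 - 42 \left(64 + \left(g{\left(-1 \right)} + l{\left(0 \right)}\right)\right) = -33327 - 42 \left(64 + \left(\frac{1}{2 \left(-1\right)} + 1\right)\right) = -33327 - 42 \left(64 + \left(\frac{1}{2} \left(-1\right) + 1\right)\right) = -33327 - 42 \left(64 + \left(- \frac{1}{2} + 1\right)\right) = -33327 - 42 \left(64 + \frac{1}{2}\right) = -33327 - 2709 = -36036$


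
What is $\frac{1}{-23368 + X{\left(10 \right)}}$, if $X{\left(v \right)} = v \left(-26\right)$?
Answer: $- \frac{1}{23628} \approx -4.2323 \cdot 10^{-5}$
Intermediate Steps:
$X{\left(v \right)} = - 26 v$
$\frac{1}{-23368 + X{\left(10 \right)}} = \frac{1}{-23368 - 260} = \frac{1}{-23628} = - \frac{1}{23628}$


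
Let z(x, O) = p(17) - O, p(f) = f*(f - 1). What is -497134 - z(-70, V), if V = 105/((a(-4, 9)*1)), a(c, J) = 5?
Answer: -497385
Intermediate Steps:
p(f) = f*(-1 + f)
V = 21 (V = 105/((5*1)) = 105/5 = 105*(1/5) = 21)
z(x, O) = 272 - O (z(x, O) = 17*(-1 + 17) - O = 17*16 - O = 272 - O)
-497134 - z(-70, V) = -497134 - (272 - 1*21) = -497134 - (272 - 21) = -497134 - 1*251 = -497134 - 251 = -497385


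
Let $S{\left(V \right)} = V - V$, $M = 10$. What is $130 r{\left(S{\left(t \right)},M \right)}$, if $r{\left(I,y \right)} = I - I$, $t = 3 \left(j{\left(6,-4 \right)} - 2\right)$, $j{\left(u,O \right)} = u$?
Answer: $0$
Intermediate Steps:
$t = 12$ ($t = 3 \left(6 - 2\right) = 3 \cdot 4 = 12$)
$S{\left(V \right)} = 0$
$r{\left(I,y \right)} = 0$
$130 r{\left(S{\left(t \right)},M \right)} = 130 \cdot 0 = 0$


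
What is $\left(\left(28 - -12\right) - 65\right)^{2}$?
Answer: $625$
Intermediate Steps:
$\left(\left(28 - -12\right) - 65\right)^{2} = \left(\left(28 + 12\right) - 65\right)^{2} = \left(40 - 65\right)^{2} = \left(-25\right)^{2} = 625$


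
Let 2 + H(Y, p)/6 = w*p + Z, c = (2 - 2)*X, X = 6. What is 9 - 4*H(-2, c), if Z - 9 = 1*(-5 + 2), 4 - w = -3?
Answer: -87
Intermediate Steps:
w = 7 (w = 4 - 1*(-3) = 4 + 3 = 7)
c = 0 (c = (2 - 2)*6 = 0*6 = 0)
Z = 6 (Z = 9 + 1*(-5 + 2) = 9 + 1*(-3) = 9 - 3 = 6)
H(Y, p) = 24 + 42*p (H(Y, p) = -12 + 6*(7*p + 6) = -12 + 6*(6 + 7*p) = -12 + (36 + 42*p) = 24 + 42*p)
9 - 4*H(-2, c) = 9 - 4*(24 + 42*0) = 9 - 4*(24 + 0) = 9 - 4*24 = 9 - 96 = -87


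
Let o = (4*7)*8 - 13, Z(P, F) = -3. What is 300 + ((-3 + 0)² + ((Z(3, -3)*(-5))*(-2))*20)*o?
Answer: -124401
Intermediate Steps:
o = 211 (o = 28*8 - 13 = 224 - 13 = 211)
300 + ((-3 + 0)² + ((Z(3, -3)*(-5))*(-2))*20)*o = 300 + ((-3 + 0)² + (-3*(-5)*(-2))*20)*211 = 300 + ((-3)² + (15*(-2))*20)*211 = 300 + (9 - 30*20)*211 = 300 + (9 - 600)*211 = 300 - 591*211 = 300 - 124701 = -124401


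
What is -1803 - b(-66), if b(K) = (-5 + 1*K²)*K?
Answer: 285363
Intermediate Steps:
b(K) = K*(-5 + K²) (b(K) = (-5 + K²)*K = K*(-5 + K²))
-1803 - b(-66) = -1803 - (-66)*(-5 + (-66)²) = -1803 - (-66)*(-5 + 4356) = -1803 - (-66)*4351 = -1803 - 1*(-287166) = -1803 + 287166 = 285363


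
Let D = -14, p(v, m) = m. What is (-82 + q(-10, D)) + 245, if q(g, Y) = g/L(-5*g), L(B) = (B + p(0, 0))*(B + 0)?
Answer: 40749/250 ≈ 163.00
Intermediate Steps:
L(B) = B² (L(B) = (B + 0)*(B + 0) = B*B = B²)
q(g, Y) = 1/(25*g) (q(g, Y) = g/((-5*g)²) = g/((25*g²)) = g*(1/(25*g²)) = 1/(25*g))
(-82 + q(-10, D)) + 245 = (-82 + (1/25)/(-10)) + 245 = (-82 + (1/25)*(-⅒)) + 245 = (-82 - 1/250) + 245 = -20501/250 + 245 = 40749/250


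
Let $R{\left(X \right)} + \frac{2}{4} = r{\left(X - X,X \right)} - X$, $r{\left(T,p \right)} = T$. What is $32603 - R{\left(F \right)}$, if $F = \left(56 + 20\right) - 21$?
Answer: $\frac{65317}{2} \approx 32659.0$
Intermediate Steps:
$F = 55$ ($F = 76 - 21 = 55$)
$R{\left(X \right)} = - \frac{1}{2} - X$ ($R{\left(X \right)} = - \frac{1}{2} + \left(\left(X - X\right) - X\right) = - \frac{1}{2} + \left(0 - X\right) = - \frac{1}{2} - X$)
$32603 - R{\left(F \right)} = 32603 - \left(- \frac{1}{2} - 55\right) = 32603 - - \frac{111}{2} = 32603 + \frac{111}{2} = \frac{65317}{2}$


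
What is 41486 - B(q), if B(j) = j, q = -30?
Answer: 41516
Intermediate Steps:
41486 - B(q) = 41486 - 1*(-30) = 41486 + 30 = 41516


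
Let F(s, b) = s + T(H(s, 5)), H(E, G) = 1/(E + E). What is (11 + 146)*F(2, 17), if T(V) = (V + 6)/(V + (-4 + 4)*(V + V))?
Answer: 4239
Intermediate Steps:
H(E, G) = 1/(2*E)
T(V) = (6 + V)/V (T(V) = (6 + V)/(V + 0*(2*V)) = (6 + V)/(V + 0) = (6 + V)/V)
F(s, b) = s + 2*s*(6 + 1/(2*s)) (F(s, b) = s + (6 + 1/(2*s))/((1/(2*s))) = s + (2*s)*(6 + 1/(2*s)) = s + 2*s*(6 + 1/(2*s)))
(11 + 146)*F(2, 17) = (11 + 146)*(1 + 13*2) = 157*(1 + 26) = 157*27 = 4239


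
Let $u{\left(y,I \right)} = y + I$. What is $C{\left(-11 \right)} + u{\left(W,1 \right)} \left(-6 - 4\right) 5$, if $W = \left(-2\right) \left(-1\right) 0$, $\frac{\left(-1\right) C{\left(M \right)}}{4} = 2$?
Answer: $-58$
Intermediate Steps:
$C{\left(M \right)} = -8$ ($C{\left(M \right)} = \left(-4\right) 2 = -8$)
$W = 0$ ($W = 2 \cdot 0 = 0$)
$u{\left(y,I \right)} = I + y$
$C{\left(-11 \right)} + u{\left(W,1 \right)} \left(-6 - 4\right) 5 = -8 + \left(1 + 0\right) \left(-6 - 4\right) 5 = -8 + 1 \left(\left(-10\right) 5\right) = -8 + 1 \left(-50\right) = -8 - 50 = -58$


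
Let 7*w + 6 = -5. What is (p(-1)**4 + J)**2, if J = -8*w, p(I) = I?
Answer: 9025/49 ≈ 184.18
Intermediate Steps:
w = -11/7 (w = -6/7 + (1/7)*(-5) = -6/7 - 5/7 = -11/7 ≈ -1.5714)
J = 88/7 (J = -8*(-11/7) = 88/7 ≈ 12.571)
(p(-1)**4 + J)**2 = ((-1)**4 + 88/7)**2 = (1 + 88/7)**2 = (95/7)**2 = 9025/49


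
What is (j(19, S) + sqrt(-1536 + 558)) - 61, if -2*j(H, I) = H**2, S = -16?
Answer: -483/2 + I*sqrt(978) ≈ -241.5 + 31.273*I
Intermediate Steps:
j(H, I) = -H**2/2
(j(19, S) + sqrt(-1536 + 558)) - 61 = (-1/2*19**2 + sqrt(-1536 + 558)) - 61 = (-1/2*361 + sqrt(-978)) - 61 = (-361/2 + I*sqrt(978)) - 61 = -483/2 + I*sqrt(978)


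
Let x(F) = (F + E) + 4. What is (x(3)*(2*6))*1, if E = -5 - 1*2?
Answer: 0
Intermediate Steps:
E = -7 (E = -5 - 2 = -7)
x(F) = -3 + F (x(F) = (F - 7) + 4 = (-7 + F) + 4 = -3 + F)
(x(3)*(2*6))*1 = ((-3 + 3)*(2*6))*1 = (0*12)*1 = 0*1 = 0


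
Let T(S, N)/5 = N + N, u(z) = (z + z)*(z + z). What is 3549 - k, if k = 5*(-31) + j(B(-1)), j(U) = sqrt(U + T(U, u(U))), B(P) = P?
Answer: 3704 - sqrt(39) ≈ 3697.8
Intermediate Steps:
u(z) = 4*z**2 (u(z) = (2*z)*(2*z) = 4*z**2)
T(S, N) = 10*N (T(S, N) = 5*(N + N) = 5*(2*N) = 10*N)
j(U) = sqrt(U + 40*U**2) (j(U) = sqrt(U + 10*(4*U**2)) = sqrt(U + 40*U**2))
k = -155 + sqrt(39) (k = 5*(-31) + sqrt(-(1 + 40*(-1))) = -155 + sqrt(-(1 - 40)) = -155 + sqrt(-1*(-39)) = -155 + sqrt(39) ≈ -148.75)
3549 - k = 3549 - (-155 + sqrt(39)) = 3549 + (155 - sqrt(39)) = 3704 - sqrt(39)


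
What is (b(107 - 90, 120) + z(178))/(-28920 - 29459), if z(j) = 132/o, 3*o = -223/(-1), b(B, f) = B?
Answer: -4187/13018517 ≈ -0.00032162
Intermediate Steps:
o = 223/3 (o = (-223/(-1))/3 = (-223*(-1))/3 = (1/3)*223 = 223/3 ≈ 74.333)
z(j) = 396/223 (z(j) = 132/(223/3) = 132*(3/223) = 396/223)
(b(107 - 90, 120) + z(178))/(-28920 - 29459) = ((107 - 90) + 396/223)/(-28920 - 29459) = (17 + 396/223)/(-58379) = (4187/223)*(-1/58379) = -4187/13018517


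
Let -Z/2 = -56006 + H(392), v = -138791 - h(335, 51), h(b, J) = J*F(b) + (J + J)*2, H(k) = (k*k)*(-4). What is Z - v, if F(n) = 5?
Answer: 1480574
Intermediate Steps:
H(k) = -4*k² (H(k) = k²*(-4) = -4*k²)
h(b, J) = 9*J (h(b, J) = J*5 + (J + J)*2 = 5*J + (2*J)*2 = 5*J + 4*J = 9*J)
v = -139250 (v = -138791 - 9*51 = -138791 - 1*459 = -138791 - 459 = -139250)
Z = 1341324 (Z = -2*(-56006 - 4*392²) = -2*(-56006 - 4*153664) = -2*(-56006 - 614656) = -2*(-670662) = 1341324)
Z - v = 1341324 - 1*(-139250) = 1341324 + 139250 = 1480574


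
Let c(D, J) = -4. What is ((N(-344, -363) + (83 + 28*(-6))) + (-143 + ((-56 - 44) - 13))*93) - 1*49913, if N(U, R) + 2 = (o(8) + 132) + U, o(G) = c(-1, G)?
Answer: -74024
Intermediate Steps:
o(G) = -4
N(U, R) = 126 + U (N(U, R) = -2 + ((-4 + 132) + U) = -2 + (128 + U) = 126 + U)
((N(-344, -363) + (83 + 28*(-6))) + (-143 + ((-56 - 44) - 13))*93) - 1*49913 = (((126 - 344) + (83 + 28*(-6))) + (-143 + ((-56 - 44) - 13))*93) - 1*49913 = ((-218 + (83 - 168)) + (-143 + (-100 - 13))*93) - 49913 = ((-218 - 85) + (-143 - 113)*93) - 49913 = (-303 - 256*93) - 49913 = (-303 - 23808) - 49913 = -24111 - 49913 = -74024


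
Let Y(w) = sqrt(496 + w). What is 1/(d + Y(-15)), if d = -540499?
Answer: -540499/292139168520 - sqrt(481)/292139168520 ≈ -1.8502e-6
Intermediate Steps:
1/(d + Y(-15)) = 1/(-540499 + sqrt(496 - 15)) = 1/(-540499 + sqrt(481))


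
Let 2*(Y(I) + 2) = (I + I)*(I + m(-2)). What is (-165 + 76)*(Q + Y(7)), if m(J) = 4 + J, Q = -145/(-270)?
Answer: -295747/54 ≈ -5476.8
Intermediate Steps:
Q = 29/54 (Q = -145*(-1/270) = 29/54 ≈ 0.53704)
Y(I) = -2 + I*(2 + I) (Y(I) = -2 + ((I + I)*(I + (4 - 2)))/2 = -2 + ((2*I)*(I + 2))/2 = -2 + ((2*I)*(2 + I))/2 = -2 + (2*I*(2 + I))/2 = -2 + I*(2 + I))
(-165 + 76)*(Q + Y(7)) = (-165 + 76)*(29/54 + (-2 + 7² + 2*7)) = -89*(29/54 + (-2 + 49 + 14)) = -89*(29/54 + 61) = -89*3323/54 = -295747/54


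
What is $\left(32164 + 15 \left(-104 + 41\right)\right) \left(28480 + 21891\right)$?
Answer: $1572532249$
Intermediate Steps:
$\left(32164 + 15 \left(-104 + 41\right)\right) \left(28480 + 21891\right) = \left(32164 + 15 \left(-63\right)\right) 50371 = \left(32164 - 945\right) 50371 = 31219 \cdot 50371 = 1572532249$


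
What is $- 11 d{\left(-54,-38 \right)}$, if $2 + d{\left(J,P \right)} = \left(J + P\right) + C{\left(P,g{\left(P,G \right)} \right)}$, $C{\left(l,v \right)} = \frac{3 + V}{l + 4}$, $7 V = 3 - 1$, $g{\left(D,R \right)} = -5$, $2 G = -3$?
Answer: $\frac{246345}{238} \approx 1035.1$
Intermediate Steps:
$G = - \frac{3}{2}$ ($G = \frac{1}{2} \left(-3\right) = - \frac{3}{2} \approx -1.5$)
$V = \frac{2}{7}$ ($V = \frac{3 - 1}{7} = \frac{1}{7} \cdot 2 = \frac{2}{7} \approx 0.28571$)
$C{\left(l,v \right)} = \frac{23}{7 \left(4 + l\right)}$ ($C{\left(l,v \right)} = \frac{3 + \frac{2}{7}}{l + 4} = \frac{23}{7 \left(4 + l\right)}$)
$d{\left(J,P \right)} = -2 + J + P + \frac{23}{7 \left(4 + P\right)}$ ($d{\left(J,P \right)} = -2 + \left(\left(J + P\right) + \frac{23}{7 \left(4 + P\right)}\right) = -2 + \left(J + P + \frac{23}{7 \left(4 + P\right)}\right) = -2 + J + P + \frac{23}{7 \left(4 + P\right)}$)
$- 11 d{\left(-54,-38 \right)} = - 11 \frac{\frac{23}{7} + \left(4 - 38\right) \left(-2 - 54 - 38\right)}{4 - 38} = - 11 \frac{\frac{23}{7} - -3196}{-34} = - 11 \left(- \frac{\frac{23}{7} + 3196}{34}\right) = - 11 \left(\left(- \frac{1}{34}\right) \frac{22395}{7}\right) = \left(-11\right) \left(- \frac{22395}{238}\right) = \frac{246345}{238}$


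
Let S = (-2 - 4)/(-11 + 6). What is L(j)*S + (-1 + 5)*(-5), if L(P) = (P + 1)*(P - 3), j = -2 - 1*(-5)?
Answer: -20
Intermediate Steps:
j = 3 (j = -2 + 5 = 3)
S = 6/5 (S = -6/(-5) = -6*(-⅕) = 6/5 ≈ 1.2000)
L(P) = (1 + P)*(-3 + P)
L(j)*S + (-1 + 5)*(-5) = (-3 + 3² - 2*3)*(6/5) + (-1 + 5)*(-5) = (-3 + 9 - 6)*(6/5) + 4*(-5) = 0*(6/5) - 20 = 0 - 20 = -20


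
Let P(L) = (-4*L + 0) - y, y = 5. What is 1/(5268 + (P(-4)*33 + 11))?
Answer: 1/5642 ≈ 0.00017724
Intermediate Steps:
P(L) = -5 - 4*L (P(L) = (-4*L + 0) - 1*5 = -4*L - 5 = -5 - 4*L)
1/(5268 + (P(-4)*33 + 11)) = 1/(5268 + ((-5 - 4*(-4))*33 + 11)) = 1/(5268 + ((-5 + 16)*33 + 11)) = 1/(5268 + (11*33 + 11)) = 1/(5268 + (363 + 11)) = 1/(5268 + 374) = 1/5642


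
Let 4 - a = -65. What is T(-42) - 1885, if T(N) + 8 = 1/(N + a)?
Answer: -51110/27 ≈ -1893.0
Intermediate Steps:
a = 69 (a = 4 - 1*(-65) = 4 + 65 = 69)
T(N) = -8 + 1/(69 + N) (T(N) = -8 + 1/(N + 69) = -8 + 1/(69 + N))
T(-42) - 1885 = (-551 - 8*(-42))/(69 - 42) - 1885 = (-551 + 336)/27 - 1885 = (1/27)*(-215) - 1885 = -215/27 - 1885 = -51110/27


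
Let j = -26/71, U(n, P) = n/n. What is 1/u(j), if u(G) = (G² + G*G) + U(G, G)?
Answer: 5041/6393 ≈ 0.78852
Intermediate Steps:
U(n, P) = 1
j = -26/71 (j = -26*1/71 = -26/71 ≈ -0.36620)
u(G) = 1 + 2*G² (u(G) = (G² + G*G) + 1 = (G² + G²) + 1 = 2*G² + 1 = 1 + 2*G²)
1/u(j) = 1/(1 + 2*(-26/71)²) = 1/(1 + 2*(676/5041)) = 1/(1 + 1352/5041) = 1/(6393/5041) = 5041/6393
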